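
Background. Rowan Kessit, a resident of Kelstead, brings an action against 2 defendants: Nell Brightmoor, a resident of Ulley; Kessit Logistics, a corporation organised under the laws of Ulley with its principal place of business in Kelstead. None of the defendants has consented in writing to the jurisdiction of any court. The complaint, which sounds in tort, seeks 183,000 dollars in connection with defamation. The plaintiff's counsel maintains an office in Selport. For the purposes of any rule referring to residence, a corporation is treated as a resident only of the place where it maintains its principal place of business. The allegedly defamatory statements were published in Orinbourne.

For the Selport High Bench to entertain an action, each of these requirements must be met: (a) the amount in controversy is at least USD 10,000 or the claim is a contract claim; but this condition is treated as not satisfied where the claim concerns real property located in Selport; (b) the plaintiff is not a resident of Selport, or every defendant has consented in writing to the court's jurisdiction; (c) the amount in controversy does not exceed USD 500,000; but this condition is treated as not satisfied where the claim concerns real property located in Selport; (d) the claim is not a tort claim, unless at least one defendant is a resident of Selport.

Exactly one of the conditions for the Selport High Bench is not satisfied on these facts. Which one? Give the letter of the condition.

(d)

The Selport High Bench:
  (a) The amount in controversy is 183,000 dollars, which meets the $10,000 floor, which satisfies one of the alternatives. The carve-out does not apply: the claim does not concern real property. Satisfied.
  (b) The plaintiff resides in Kelstead, which is not Selport — that alternative is enough. Condition met.
  (c) The amount in controversy is 183,000 dollars, within the $500,000 ceiling. The exception is not triggered, since the claim does not concern real property. Condition met.
  (d) The claim is a tort claim. Nor does the 'unless' clause help: no defendant resides in Selport (they reside in Ulley, Kelstead). Condition not met.
Only condition (d) fails.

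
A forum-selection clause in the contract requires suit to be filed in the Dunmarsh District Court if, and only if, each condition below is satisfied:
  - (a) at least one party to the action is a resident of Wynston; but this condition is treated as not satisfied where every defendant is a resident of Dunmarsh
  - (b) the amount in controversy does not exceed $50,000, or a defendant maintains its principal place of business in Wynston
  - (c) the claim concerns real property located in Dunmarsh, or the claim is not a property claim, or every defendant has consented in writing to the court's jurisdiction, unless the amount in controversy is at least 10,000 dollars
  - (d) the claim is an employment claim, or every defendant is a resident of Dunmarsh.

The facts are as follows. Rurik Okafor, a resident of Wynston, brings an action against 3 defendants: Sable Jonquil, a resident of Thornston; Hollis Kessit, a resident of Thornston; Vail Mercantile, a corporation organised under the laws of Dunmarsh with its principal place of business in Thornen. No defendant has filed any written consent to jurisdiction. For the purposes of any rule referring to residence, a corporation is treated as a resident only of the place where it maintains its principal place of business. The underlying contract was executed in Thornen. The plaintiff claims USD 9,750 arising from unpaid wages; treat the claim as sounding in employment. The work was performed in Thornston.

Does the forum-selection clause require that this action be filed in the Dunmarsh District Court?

Yes

The Dunmarsh District Court:
  (a) Rurik Okafor resides in Wynston. The carve-out does not apply: the defendants reside as follows — Sable Jonquil in Thornston, Hollis Kessit in Thornston, Vail Mercantile in Thornen — not all in Dunmarsh. Met.
  (b) The amount in controversy is USD 9,750, within the 50,000 dollars ceiling — that alternative is enough. Satisfied.
  (c) The claim is an employment claim, not a property claim, so one alternative holds. Satisfied.
  (d) The claim is an employment claim, so one alternative holds. Condition met.
  → The clause applies.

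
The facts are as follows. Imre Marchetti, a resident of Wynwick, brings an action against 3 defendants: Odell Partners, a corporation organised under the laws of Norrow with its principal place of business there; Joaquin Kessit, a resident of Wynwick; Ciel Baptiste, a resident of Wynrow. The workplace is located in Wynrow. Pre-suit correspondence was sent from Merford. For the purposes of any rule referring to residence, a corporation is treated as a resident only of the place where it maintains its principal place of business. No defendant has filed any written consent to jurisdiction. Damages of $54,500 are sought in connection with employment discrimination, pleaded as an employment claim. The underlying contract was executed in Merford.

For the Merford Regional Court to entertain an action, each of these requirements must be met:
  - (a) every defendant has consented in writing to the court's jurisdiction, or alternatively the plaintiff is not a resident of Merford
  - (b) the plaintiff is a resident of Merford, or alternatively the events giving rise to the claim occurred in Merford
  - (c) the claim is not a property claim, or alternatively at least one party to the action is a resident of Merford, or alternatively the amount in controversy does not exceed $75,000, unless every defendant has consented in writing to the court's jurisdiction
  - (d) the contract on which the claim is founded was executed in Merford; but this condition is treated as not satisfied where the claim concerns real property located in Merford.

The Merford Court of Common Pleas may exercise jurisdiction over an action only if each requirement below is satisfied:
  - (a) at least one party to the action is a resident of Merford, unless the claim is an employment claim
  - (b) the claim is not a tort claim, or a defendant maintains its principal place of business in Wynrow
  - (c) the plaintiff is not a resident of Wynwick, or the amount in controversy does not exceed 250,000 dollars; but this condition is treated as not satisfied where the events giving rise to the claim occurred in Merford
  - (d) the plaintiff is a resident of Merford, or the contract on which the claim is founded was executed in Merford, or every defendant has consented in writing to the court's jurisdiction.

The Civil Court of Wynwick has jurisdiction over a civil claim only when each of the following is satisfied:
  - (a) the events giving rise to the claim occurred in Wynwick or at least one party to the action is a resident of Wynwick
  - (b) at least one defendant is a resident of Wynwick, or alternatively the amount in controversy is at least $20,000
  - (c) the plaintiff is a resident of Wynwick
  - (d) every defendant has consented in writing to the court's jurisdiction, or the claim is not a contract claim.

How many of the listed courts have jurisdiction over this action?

The Merford Regional Court:
  (a) The plaintiff resides in Wynwick, which is not Merford — that alternative is enough. Condition met.
  (b) The plaintiff resides in Wynwick, not Merford; the operative events occurred in Wynrow, not Merford — every alternative fails. Fails.
  (c) The claim is an employment claim, not a property claim — that alternative is enough. Satisfied.
  (d) The contract was executed in Merford. The carve-out does not apply: the claim does not concern real property. Met.
  → The court lacks jurisdiction.
The Merford Court of Common Pleas:
  (a) No party resides in Merford. However, the claim is an employment claim, so the 'unless' proviso supplies this condition. Met.
  (b) The claim is an employment claim, not a tort claim, so one alternative holds. Satisfied.
  (c) The amount in controversy is 54,500 dollars, within the $250,000 ceiling, so one alternative holds. The carve-out does not apply: the operative events occurred in Wynrow, not Merford. Met.
  (d) The contract was executed in Merford, which satisfies one of the alternatives. Met.
  → The court has jurisdiction.
The Civil Court of Wynwick:
  (a) Imre Marchetti resides in Wynwick — that alternative is enough. Condition met.
  (b) Joaquin Kessit resides in Wynwick, so this disjunct is met. Satisfied.
  (c) The plaintiff resides in Wynwick. Satisfied.
  (d) The claim is an employment claim, not a contract claim, which satisfies one of the alternatives. Satisfied.
  → All conditions met; jurisdiction exists.
Courts with jurisdiction: the Merford Court of Common Pleas, the Civil Court of Wynwick — 2 in total.

2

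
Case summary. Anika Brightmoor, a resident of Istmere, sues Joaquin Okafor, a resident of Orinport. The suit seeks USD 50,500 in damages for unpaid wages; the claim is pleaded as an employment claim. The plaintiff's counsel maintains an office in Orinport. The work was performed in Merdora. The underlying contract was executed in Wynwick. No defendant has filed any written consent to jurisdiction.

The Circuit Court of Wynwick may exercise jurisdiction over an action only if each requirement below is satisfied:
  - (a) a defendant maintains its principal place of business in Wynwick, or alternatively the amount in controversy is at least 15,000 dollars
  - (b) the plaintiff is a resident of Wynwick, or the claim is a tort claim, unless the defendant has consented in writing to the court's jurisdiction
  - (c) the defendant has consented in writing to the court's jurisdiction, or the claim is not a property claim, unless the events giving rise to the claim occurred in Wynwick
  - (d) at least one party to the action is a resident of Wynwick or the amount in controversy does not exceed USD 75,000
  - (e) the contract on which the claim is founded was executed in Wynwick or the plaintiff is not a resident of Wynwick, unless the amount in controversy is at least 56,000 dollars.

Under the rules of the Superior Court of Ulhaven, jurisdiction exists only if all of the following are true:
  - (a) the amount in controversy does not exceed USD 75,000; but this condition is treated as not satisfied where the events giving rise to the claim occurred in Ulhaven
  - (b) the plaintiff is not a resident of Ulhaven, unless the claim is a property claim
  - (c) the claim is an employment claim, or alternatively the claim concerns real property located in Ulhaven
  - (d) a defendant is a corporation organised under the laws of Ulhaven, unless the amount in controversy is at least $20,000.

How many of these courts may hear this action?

1

The Circuit Court of Wynwick:
  (a) The amount in controversy is 50,500 dollars, which meets the USD 15,000 floor — that alternative is enough. Satisfied.
  (b) The plaintiff resides in Istmere, not Wynwick; the claim is an employment claim, not a tort claim — no alternative holds. And no such written consent has been filed, so the proviso does not save it. Condition not met.
  (c) The claim is an employment claim, not a property claim, so one alternative holds. Met.
  (d) The amount in controversy is $50,500, within the $75,000 ceiling — that alternative is enough. Satisfied.
  (e) The contract was executed in Wynwick — that alternative is enough. Satisfied.
  → No jurisdiction.
The Superior Court of Ulhaven:
  (a) The amount in controversy is 50,500 dollars, within the USD 75,000 ceiling. And the carve-out is inapplicable — the operative events occurred in Merdora, not Ulhaven. Met.
  (b) The plaintiff resides in Istmere, which is not Ulhaven. Condition met.
  (c) The claim is an employment claim, which satisfies one of the alternatives. Condition met.
  (d) No defendant is a corporation. However, the amount in controversy is USD 50,500, which meets the $20,000 floor, so the 'unless' proviso supplies this condition. Satisfied.
  → Every requirement is satisfied — jurisdiction.
Courts with jurisdiction: the Superior Court of Ulhaven — 1 in total.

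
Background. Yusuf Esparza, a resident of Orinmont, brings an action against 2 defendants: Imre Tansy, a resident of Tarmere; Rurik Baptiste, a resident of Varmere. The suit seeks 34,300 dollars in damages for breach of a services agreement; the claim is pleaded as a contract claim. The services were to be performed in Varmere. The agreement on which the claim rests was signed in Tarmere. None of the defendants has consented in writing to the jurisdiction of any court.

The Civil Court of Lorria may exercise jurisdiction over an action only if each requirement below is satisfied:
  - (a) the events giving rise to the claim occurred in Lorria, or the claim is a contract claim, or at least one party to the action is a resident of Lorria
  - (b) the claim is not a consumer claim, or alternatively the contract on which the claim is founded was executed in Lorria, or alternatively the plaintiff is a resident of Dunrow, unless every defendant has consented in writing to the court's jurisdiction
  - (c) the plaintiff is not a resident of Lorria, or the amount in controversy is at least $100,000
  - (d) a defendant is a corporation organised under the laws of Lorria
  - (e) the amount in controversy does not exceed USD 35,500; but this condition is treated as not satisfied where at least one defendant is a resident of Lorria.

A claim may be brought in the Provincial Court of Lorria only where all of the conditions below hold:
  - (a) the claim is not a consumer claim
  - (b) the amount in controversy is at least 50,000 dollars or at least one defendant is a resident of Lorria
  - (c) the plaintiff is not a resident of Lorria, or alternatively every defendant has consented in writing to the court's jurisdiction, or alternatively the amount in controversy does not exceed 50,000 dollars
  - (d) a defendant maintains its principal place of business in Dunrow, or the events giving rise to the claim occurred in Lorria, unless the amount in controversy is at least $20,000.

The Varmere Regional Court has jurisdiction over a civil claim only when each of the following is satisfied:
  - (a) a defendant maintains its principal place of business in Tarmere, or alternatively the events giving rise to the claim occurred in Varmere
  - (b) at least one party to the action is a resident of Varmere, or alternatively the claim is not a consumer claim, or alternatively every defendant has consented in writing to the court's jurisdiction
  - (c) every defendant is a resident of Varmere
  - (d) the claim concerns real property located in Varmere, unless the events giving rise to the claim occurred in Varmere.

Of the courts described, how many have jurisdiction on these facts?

The Civil Court of Lorria:
  (a) The claim is a contract claim, so one alternative holds. Condition met.
  (b) The claim is a contract claim, not a consumer claim, so one alternative holds. Satisfied.
  (c) The plaintiff resides in Orinmont, which is not Lorria, so this disjunct is met. Satisfied.
  (d) No defendant is a corporation. Condition not met.
  (e) The amount in controversy is USD 34,300, within the USD 35,500 ceiling. The carve-out does not apply: no defendant resides in Lorria (they reside in Tarmere, Varmere). Satisfied.
  → No jurisdiction.
The Provincial Court of Lorria:
  (a) The claim is a contract claim, not a consumer claim. Condition met.
  (b) The amount in controversy is USD 34,300, below the USD 50,000 floor; no defendant resides in Lorria (they reside in Tarmere, Varmere) — none of the alternatives is met. Not satisfied.
  (c) The plaintiff resides in Orinmont, which is not Lorria — that alternative is enough. Met.
  (d) No defendant is a corporation; the operative events occurred in Varmere, not Lorria — none of the alternatives is met. But the amount in controversy is USD 34,300, which meets the USD 20,000 floor, and the 'unless' clause therefore excuses the requirement. Satisfied.
  → The court lacks jurisdiction.
The Varmere Regional Court:
  (a) The operative events occurred in Varmere — that alternative is enough. Met.
  (b) Rurik Baptiste resides in Varmere, so one alternative holds. Satisfied.
  (c) The defendants reside as follows — Imre Tansy in Tarmere, Rurik Baptiste in Varmere — not all in Varmere. Condition not met.
  (d) The claim does not concern real property. The proviso rescues it, though: the operative events occurred in Varmere. Condition met.
  → No jurisdiction.
No court satisfies all of its conditions.

0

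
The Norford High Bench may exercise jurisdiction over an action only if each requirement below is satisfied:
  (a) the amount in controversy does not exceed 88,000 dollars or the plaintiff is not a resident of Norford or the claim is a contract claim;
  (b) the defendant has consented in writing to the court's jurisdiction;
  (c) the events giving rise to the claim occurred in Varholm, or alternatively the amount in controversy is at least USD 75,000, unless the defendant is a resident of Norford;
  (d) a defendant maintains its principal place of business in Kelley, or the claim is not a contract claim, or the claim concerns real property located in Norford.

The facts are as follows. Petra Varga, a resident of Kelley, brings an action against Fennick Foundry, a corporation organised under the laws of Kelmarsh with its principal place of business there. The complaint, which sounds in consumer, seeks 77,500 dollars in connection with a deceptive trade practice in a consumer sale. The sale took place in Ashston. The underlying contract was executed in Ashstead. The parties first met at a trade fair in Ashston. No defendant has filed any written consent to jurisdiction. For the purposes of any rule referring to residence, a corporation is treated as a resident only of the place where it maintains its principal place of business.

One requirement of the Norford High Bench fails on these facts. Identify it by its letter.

(b)

The Norford High Bench:
  (a) The amount in controversy is 77,500 dollars, within the 88,000 dollars ceiling, so this disjunct is met. Condition met.
  (b) No such written consent has been filed. Condition not met.
  (c) The amount in controversy is 77,500 dollars, which meets the 75,000 dollars floor, so this disjunct is met. Met.
  (d) The claim is a consumer claim, not a contract claim, which satisfies one of the alternatives. Met.
Only condition (b) fails.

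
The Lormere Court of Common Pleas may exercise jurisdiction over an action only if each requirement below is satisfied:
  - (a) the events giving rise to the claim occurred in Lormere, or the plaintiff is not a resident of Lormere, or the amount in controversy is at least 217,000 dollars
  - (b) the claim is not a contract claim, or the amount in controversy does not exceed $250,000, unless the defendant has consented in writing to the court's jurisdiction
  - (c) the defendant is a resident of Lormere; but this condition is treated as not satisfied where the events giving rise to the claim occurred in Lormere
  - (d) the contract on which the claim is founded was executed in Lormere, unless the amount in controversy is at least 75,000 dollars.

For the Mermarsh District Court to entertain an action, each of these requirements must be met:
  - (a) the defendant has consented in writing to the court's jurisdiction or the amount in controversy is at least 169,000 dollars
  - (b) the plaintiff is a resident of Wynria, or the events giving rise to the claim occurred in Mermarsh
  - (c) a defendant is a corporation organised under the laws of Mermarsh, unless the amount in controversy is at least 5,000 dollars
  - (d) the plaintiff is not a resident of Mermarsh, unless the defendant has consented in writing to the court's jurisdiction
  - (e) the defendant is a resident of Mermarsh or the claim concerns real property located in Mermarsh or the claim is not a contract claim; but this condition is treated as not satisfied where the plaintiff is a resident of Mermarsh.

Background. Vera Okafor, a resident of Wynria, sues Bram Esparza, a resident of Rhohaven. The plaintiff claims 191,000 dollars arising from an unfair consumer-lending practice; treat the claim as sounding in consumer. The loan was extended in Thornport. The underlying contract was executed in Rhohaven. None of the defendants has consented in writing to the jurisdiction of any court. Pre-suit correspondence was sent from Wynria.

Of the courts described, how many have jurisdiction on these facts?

1

The Lormere Court of Common Pleas:
  (a) The plaintiff resides in Wynria, which is not Lormere, so one alternative holds. Satisfied.
  (b) The claim is a consumer claim, not a contract claim, so one alternative holds. Satisfied.
  (c) The defendant resides in Rhohaven, not Lormere. Not met.
  (d) The contract was executed in Rhohaven, not Lormere. However, the amount in controversy is $191,000, which meets the 75,000 dollars floor, so the 'unless' proviso supplies this condition. Met.
  → No jurisdiction.
The Mermarsh District Court:
  (a) The amount in controversy is 191,000 dollars, which meets the USD 169,000 floor, which satisfies one of the alternatives. Satisfied.
  (b) The plaintiff resides in Wynria, which satisfies one of the alternatives. Condition met.
  (c) No defendant is a corporation. However, the amount in controversy is USD 191,000, which meets the USD 5,000 floor, so the 'unless' proviso supplies this condition. Met.
  (d) The plaintiff resides in Wynria, which is not Mermarsh. Condition met.
  (e) The claim is a consumer claim, not a contract claim, which satisfies one of the alternatives. The carve-out does not apply: the plaintiff resides in Wynria, not Mermarsh. Condition met.
  → Every requirement is satisfied — jurisdiction.
Courts with jurisdiction: the Mermarsh District Court — 1 in total.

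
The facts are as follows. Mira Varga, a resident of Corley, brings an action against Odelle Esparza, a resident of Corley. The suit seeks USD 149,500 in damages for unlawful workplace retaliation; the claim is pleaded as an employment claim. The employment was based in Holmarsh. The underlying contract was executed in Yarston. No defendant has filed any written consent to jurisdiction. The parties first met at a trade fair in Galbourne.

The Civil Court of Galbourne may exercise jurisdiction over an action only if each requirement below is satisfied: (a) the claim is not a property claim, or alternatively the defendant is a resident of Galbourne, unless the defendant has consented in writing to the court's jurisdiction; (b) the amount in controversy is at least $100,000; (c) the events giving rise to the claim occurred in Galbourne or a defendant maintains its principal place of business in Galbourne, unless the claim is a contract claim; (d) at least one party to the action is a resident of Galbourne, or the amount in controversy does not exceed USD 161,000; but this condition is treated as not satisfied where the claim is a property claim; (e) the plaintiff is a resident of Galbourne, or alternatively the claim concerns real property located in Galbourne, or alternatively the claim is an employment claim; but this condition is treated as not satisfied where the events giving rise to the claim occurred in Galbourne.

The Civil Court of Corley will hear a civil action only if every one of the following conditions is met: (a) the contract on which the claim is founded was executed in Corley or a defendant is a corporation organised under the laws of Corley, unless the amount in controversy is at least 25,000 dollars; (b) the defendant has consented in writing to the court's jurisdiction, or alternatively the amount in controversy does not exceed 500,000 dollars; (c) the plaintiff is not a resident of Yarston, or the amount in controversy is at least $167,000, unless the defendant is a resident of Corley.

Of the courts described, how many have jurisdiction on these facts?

1

The Civil Court of Galbourne:
  (a) The claim is an employment claim, not a property claim, which satisfies one of the alternatives. Condition met.
  (b) The amount in controversy is $149,500, which meets the USD 100,000 floor. Condition met.
  (c) The operative events occurred in Holmarsh, not Galbourne; no defendant is a corporation — every alternative fails. And the claim is an employment claim, not a contract claim, so the proviso does not save it. Not met.
  (d) The amount in controversy is 149,500 dollars, within the USD 161,000 ceiling, so one alternative holds. And the carve-out is inapplicable — the claim is an employment claim, not a property claim. Condition met.
  (e) The claim is an employment claim, so this disjunct is met. The exception is not triggered, since the operative events occurred in Holmarsh, not Galbourne. Met.
  → No jurisdiction.
The Civil Court of Corley:
  (a) The contract was executed in Yarston, not Corley; no defendant is a corporation — every alternative fails. However, the amount in controversy is USD 149,500, which meets the $25,000 floor, so the 'unless' proviso supplies this condition. Condition met.
  (b) The amount in controversy is $149,500, within the USD 500,000 ceiling, which satisfies one of the alternatives. Met.
  (c) The plaintiff resides in Corley, which is not Yarston, so this disjunct is met. Met.
  → The court has jurisdiction.
Courts with jurisdiction: the Civil Court of Corley — 1 in total.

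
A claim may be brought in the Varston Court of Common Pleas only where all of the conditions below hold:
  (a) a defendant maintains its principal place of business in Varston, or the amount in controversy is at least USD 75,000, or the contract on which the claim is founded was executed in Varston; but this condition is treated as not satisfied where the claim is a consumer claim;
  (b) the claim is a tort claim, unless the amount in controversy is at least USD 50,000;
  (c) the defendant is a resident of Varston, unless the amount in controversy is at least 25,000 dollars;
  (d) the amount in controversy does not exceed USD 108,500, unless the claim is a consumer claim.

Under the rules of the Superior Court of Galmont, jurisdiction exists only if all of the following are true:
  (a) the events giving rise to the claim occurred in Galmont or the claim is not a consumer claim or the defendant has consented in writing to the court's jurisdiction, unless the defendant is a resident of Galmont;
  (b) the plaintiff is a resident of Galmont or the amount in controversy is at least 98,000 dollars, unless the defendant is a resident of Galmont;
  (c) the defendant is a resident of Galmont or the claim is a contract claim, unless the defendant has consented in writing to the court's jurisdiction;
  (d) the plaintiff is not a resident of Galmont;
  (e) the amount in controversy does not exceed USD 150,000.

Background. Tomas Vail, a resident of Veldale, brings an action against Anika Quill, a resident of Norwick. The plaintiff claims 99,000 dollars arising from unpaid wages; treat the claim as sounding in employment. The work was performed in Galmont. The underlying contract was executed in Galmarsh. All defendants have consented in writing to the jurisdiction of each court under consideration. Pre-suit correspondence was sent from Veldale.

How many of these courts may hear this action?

2

The Varston Court of Common Pleas:
  (a) The amount in controversy is USD 99,000, which meets the $75,000 floor — that alternative is enough. And the carve-out is inapplicable — the claim is an employment claim, not a consumer claim. Condition met.
  (b) The claim is an employment claim, not a tort claim. However, the amount in controversy is $99,000, which meets the USD 50,000 floor, so the 'unless' proviso supplies this condition. Satisfied.
  (c) The defendant resides in Norwick, not Varston. The proviso rescues it, though: the amount in controversy is $99,000, which meets the 25,000 dollars floor. Condition met.
  (d) The amount in controversy is USD 99,000, within the 108,500 dollars ceiling. Condition met.
  → Every requirement is satisfied — jurisdiction.
The Superior Court of Galmont:
  (a) The operative events occurred in Galmont, so this disjunct is met. Condition met.
  (b) The amount in controversy is USD 99,000, which meets the $98,000 floor, so one alternative holds. Satisfied.
  (c) The defendant resides in Norwick, not Galmont; the claim is an employment claim, not a contract claim — no alternative holds. The proviso rescues it, though: every defendant has filed written consent. Satisfied.
  (d) The plaintiff resides in Veldale, which is not Galmont. Satisfied.
  (e) The amount in controversy is USD 99,000, within the $150,000 ceiling. Satisfied.
  → Jurisdiction lies.
Courts with jurisdiction: the Varston Court of Common Pleas, the Superior Court of Galmont — 2 in total.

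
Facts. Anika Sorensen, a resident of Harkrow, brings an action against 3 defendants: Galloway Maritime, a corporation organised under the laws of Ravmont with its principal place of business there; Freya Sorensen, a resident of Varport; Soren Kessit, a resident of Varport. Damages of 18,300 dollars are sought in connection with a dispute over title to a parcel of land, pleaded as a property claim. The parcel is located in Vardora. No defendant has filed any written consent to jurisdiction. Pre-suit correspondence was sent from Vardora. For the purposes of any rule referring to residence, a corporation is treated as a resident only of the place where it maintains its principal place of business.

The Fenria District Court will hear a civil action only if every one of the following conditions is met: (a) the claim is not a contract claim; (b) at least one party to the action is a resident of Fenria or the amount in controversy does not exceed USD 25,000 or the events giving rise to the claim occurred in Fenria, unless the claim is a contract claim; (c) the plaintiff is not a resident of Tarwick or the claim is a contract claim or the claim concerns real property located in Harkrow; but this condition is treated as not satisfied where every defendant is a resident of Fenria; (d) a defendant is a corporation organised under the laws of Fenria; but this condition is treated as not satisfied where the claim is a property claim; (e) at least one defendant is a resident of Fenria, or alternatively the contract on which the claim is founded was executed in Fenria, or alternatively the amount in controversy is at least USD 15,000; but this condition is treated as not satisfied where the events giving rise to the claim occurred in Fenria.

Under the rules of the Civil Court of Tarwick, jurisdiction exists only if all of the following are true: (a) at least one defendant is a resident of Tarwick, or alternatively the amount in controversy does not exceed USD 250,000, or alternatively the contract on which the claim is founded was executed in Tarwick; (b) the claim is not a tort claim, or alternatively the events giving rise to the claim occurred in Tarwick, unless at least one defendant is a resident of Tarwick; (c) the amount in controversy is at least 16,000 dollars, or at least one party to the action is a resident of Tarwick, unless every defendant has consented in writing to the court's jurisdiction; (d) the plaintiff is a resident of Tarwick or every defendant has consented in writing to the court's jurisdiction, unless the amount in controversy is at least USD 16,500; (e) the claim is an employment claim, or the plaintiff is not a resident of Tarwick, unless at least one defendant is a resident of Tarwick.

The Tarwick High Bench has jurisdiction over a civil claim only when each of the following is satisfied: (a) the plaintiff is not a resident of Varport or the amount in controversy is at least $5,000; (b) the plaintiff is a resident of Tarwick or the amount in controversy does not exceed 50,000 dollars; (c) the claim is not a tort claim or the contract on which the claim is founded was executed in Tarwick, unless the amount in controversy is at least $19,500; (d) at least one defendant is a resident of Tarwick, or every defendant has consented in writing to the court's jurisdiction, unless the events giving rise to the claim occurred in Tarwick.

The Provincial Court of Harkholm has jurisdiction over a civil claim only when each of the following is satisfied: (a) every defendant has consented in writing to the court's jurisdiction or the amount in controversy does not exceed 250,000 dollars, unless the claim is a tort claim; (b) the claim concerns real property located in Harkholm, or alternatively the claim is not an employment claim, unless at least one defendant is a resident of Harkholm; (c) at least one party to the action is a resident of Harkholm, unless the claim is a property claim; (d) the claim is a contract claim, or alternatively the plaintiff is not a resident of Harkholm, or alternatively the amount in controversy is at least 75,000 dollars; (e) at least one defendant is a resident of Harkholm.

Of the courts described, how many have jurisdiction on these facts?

1

The Fenria District Court:
  (a) The claim is a property claim, not a contract claim. Satisfied.
  (b) The amount in controversy is USD 18,300, within the 25,000 dollars ceiling, so one alternative holds. Condition met.
  (c) The plaintiff resides in Harkrow, which is not Tarwick, so this disjunct is met. And the carve-out is inapplicable — the defendants reside as follows — Galloway Maritime in Ravmont, Freya Sorensen in Varport, Soren Kessit in Varport — not all in Fenria. Met.
  (d) The corporate defendant(s) are organised in Ravmont, not Fenria. Fails.
  (e) The amount in controversy is USD 18,300, which meets the $15,000 floor — that alternative is enough. The exception is not triggered, since the operative events occurred in Vardora, not Fenria. Condition met.
  → No jurisdiction.
The Civil Court of Tarwick:
  (a) The amount in controversy is $18,300, within the USD 250,000 ceiling — that alternative is enough. Satisfied.
  (b) The claim is a property claim, not a tort claim, which satisfies one of the alternatives. Met.
  (c) The amount in controversy is $18,300, which meets the $16,000 floor, so this disjunct is met. Condition met.
  (d) The plaintiff resides in Harkrow, not Tarwick; no such written consent has been filed — none of the alternatives is met. However, the amount in controversy is 18,300 dollars, which meets the $16,500 floor, so the 'unless' proviso supplies this condition. Condition met.
  (e) The plaintiff resides in Harkrow, which is not Tarwick, so one alternative holds. Satisfied.
  → All conditions met; jurisdiction exists.
The Tarwick High Bench:
  (a) The plaintiff resides in Harkrow, which is not Varport — that alternative is enough. Satisfied.
  (b) The amount in controversy is USD 18,300, within the $50,000 ceiling — that alternative is enough. Condition met.
  (c) The claim is a property claim, not a tort claim, so one alternative holds. Satisfied.
  (d) No defendant resides in Tarwick (they reside in Ravmont, Varport, Varport); no such written consent has been filed — no alternative holds. And the operative events occurred in Vardora, not Tarwick, so the proviso does not save it. Not met.
  → The court lacks jurisdiction.
The Provincial Court of Harkholm:
  (a) The amount in controversy is $18,300, within the $250,000 ceiling, so this disjunct is met. Satisfied.
  (b) The claim is a property claim, not an employment claim, which satisfies one of the alternatives. Met.
  (c) No party resides in Harkholm. But the claim is a property claim, and the 'unless' clause therefore excuses the requirement. Satisfied.
  (d) The plaintiff resides in Harkrow, which is not Harkholm, so one alternative holds. Met.
  (e) No defendant resides in Harkholm (they reside in Ravmont, Varport, Varport). Condition not met.
  → Not every requirement is met — no jurisdiction.
Courts with jurisdiction: the Civil Court of Tarwick — 1 in total.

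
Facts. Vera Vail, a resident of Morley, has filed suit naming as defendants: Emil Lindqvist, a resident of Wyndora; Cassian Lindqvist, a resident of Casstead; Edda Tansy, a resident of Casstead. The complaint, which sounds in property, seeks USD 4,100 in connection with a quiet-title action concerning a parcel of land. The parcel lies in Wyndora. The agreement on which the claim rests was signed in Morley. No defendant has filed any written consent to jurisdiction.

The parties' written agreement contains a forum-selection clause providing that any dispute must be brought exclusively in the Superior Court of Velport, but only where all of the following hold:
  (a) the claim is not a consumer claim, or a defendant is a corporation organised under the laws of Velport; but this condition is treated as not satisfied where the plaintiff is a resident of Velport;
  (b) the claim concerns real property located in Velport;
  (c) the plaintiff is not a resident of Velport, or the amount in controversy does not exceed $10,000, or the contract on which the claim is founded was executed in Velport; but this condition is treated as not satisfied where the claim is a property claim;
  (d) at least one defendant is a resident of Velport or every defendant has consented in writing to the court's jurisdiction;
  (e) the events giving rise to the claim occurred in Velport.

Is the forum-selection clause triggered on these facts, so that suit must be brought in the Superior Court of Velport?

The Superior Court of Velport:
  (a) The claim is a property claim, not a consumer claim, so one alternative holds. And the carve-out is inapplicable — the plaintiff resides in Morley, not Velport. Satisfied.
  (b) The property lies in Wyndora, not Velport. Not satisfied.
  (c) The plaintiff resides in Morley, which is not Velport, so this disjunct is met. But the claim is a property claim, triggering the carve-out and defeating this condition. Fails.
  (d) No defendant resides in Velport (they reside in Wyndora, Casstead, Casstead); no such written consent has been filed — no alternative holds. Not satisfied.
  (e) The operative events occurred in Wyndora, not Velport. Not satisfied.
  → The clause does not apply.

No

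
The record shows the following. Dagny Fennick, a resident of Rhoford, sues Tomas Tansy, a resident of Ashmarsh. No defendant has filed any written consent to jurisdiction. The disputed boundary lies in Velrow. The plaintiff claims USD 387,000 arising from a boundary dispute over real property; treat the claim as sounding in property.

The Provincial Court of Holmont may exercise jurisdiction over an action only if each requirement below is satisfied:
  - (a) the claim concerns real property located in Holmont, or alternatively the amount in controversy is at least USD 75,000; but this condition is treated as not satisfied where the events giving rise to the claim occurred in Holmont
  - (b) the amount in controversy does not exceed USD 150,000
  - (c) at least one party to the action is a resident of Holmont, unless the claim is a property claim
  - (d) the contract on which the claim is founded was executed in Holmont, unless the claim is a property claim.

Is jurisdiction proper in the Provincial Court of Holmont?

The Provincial Court of Holmont:
  (a) The amount in controversy is USD 387,000, which meets the $75,000 floor, so one alternative holds. And the carve-out is inapplicable — the operative events occurred in Velrow, not Holmont. Satisfied.
  (b) The amount in controversy is 387,000 dollars, above the $150,000 ceiling. Condition not met.
  (c) No party resides in Holmont. But the claim is a property claim, and the 'unless' clause therefore excuses the requirement. Condition met.
  (d) No contract (and hence no place of execution) is alleged. However, the claim is a property claim, so the 'unless' proviso supplies this condition. Satisfied.
  → At least one condition fails; no jurisdiction.

No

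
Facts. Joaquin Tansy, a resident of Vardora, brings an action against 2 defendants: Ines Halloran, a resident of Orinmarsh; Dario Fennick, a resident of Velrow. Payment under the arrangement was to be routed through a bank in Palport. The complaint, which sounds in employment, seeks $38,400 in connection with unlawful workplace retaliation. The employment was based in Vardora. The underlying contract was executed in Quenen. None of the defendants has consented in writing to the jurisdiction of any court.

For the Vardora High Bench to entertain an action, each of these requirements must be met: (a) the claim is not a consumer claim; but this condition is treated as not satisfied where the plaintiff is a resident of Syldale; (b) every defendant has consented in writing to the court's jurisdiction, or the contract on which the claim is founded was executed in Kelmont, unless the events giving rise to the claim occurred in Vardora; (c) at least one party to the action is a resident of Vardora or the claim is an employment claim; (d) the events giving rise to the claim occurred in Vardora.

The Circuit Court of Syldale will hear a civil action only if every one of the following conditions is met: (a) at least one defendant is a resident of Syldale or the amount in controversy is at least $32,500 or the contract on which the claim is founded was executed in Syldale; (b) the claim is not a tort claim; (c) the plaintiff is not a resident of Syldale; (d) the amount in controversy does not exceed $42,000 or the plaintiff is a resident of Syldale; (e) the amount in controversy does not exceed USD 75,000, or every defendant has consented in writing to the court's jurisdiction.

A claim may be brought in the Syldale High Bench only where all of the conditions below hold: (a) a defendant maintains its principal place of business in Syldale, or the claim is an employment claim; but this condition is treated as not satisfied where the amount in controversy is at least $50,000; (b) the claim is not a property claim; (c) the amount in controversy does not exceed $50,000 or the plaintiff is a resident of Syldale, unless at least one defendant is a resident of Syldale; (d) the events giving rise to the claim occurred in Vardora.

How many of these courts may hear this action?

3

The Vardora High Bench:
  (a) The claim is an employment claim, not a consumer claim. And the carve-out is inapplicable — the plaintiff resides in Vardora, not Syldale. Satisfied.
  (b) No such written consent has been filed; the contract was executed in Quenen, not Kelmont — every alternative fails. However, the operative events occurred in Vardora, so the 'unless' proviso supplies this condition. Condition met.
  (c) Joaquin Tansy resides in Vardora — that alternative is enough. Condition met.
  (d) The operative events occurred in Vardora. Condition met.
  → Jurisdiction lies.
The Circuit Court of Syldale:
  (a) The amount in controversy is $38,400, which meets the $32,500 floor, which satisfies one of the alternatives. Condition met.
  (b) The claim is an employment claim, not a tort claim. Satisfied.
  (c) The plaintiff resides in Vardora, which is not Syldale. Met.
  (d) The amount in controversy is 38,400 dollars, within the USD 42,000 ceiling, which satisfies one of the alternatives. Condition met.
  (e) The amount in controversy is 38,400 dollars, within the USD 75,000 ceiling, so one alternative holds. Satisfied.
  → All conditions met; jurisdiction exists.
The Syldale High Bench:
  (a) The claim is an employment claim, so one alternative holds. The carve-out does not apply: the amount in controversy is USD 38,400, below the 50,000 dollars floor. Satisfied.
  (b) The claim is an employment claim, not a property claim. Satisfied.
  (c) The amount in controversy is USD 38,400, within the 50,000 dollars ceiling, so one alternative holds. Met.
  (d) The operative events occurred in Vardora. Satisfied.
  → Every requirement is satisfied — jurisdiction.
Courts with jurisdiction: the Vardora High Bench, the Circuit Court of Syldale, the Syldale High Bench — 3 in total.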